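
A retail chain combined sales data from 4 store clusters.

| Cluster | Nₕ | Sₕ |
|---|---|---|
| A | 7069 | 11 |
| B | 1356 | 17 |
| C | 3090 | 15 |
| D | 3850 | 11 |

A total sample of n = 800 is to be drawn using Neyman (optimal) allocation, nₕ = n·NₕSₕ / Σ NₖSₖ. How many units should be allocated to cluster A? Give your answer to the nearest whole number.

328

A: NₕSₕ = 7069·11 = 77759
B: NₕSₕ = 1356·17 = 23052
C: NₕSₕ = 3090·15 = 46350
D: NₕSₕ = 3850·11 = 42350
Σ NₕSₕ = 189511.
n_A = 800·77759/189511 = 328.251... → 328.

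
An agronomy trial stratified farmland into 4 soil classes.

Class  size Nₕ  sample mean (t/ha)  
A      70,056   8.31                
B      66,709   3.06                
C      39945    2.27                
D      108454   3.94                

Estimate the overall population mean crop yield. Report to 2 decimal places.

N = 285164; weights Wₕ = Nₕ/N = (0.2457, 0.2339, 0.1401, 0.3803).
x̄_st = Σ Wₕ·x̄ₕ = 0.2457·8.31 + 0.2339·3.06 + 0.1401·2.27 + 0.3803·3.94 ≈ 4.5738...
→ 4.57.

4.57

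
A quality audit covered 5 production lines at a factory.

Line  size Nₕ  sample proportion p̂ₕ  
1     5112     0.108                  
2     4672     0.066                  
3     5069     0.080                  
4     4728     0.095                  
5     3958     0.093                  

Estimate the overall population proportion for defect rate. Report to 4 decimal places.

Wₕ = Nₕ/N with N = 23539: 0.2172, 0.1985, 0.2153, 0.2009, 0.1681.
p̂_st = 0.2172·0.108 + 0.1985·0.066 + 0.2153·0.080 + 0.2009·0.095 + 0.1681·0.093 ≈ 0.088501... → 0.0885.

0.0885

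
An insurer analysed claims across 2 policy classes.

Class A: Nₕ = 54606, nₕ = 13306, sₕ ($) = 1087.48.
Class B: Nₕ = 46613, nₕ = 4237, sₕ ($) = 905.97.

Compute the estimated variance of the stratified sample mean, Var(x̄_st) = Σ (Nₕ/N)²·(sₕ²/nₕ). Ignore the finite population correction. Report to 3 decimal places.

N = 101219; Wₕ = Nₕ/N.
class A: (54606/101219)²·1087.48²/13306 = 25.867335
class B: (46613/101219)²·905.97²/4237 = 41.082720
Sum = 66.950055 → 66.950.

66.950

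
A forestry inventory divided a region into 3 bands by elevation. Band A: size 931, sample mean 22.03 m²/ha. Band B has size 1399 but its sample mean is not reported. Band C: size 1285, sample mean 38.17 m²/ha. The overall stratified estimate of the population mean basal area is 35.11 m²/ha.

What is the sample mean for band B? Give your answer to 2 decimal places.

N = 931 + 1399 + 1285 = 3615.
Overall total = μ·N = 35.11·3615 = 126922.65.
Subtract the known strata: 931·22.03 + 1285·38.17 = 69558.38.
Remaining total for band B: 126922.65 − 69558.38 = 57364.27.
Divide by its size: 57364.27 / 1399 = 41.0038... → 41.00.

41.00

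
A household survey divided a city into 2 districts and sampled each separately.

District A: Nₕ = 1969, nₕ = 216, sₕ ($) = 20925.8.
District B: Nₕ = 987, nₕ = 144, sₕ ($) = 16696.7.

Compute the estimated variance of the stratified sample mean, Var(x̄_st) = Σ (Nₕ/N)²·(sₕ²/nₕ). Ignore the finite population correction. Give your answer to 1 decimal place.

N = 2956; Wₕ = Nₕ/N.
district A: (1969/2956)²·20925.8²/216 = 899483.0049
district B: (987/2956)²·16696.7²/144 = 215836.1779
Sum = 1115319.1828 → 1115319.2.

1115319.2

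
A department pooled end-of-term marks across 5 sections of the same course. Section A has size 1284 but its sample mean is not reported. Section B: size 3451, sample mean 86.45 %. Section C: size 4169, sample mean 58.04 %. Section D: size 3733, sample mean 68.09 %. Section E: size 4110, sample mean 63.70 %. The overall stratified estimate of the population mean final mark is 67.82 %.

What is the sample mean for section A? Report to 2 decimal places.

N = 1284 + 3451 + 4169 + 3733 + 4110 = 16747.
Overall total = μ·N = 67.82·16747 = 1135781.54.
Subtract the known strata: 3451·86.45 + 4169·58.04 + 3733·68.09 + 4110·63.70 = 1056294.68.
Remaining total for section A: 1135781.54 − 1056294.68 = 79486.86.
Divide by its size: 79486.86 / 1284 = 61.9057... → 61.91.

61.91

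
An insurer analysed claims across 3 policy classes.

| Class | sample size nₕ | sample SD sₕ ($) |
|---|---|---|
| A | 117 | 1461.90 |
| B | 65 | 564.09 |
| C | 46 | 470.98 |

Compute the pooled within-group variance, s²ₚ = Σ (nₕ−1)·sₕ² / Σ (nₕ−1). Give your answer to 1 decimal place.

A: (117−1)·1461.90² = 116·2137151.61 = 247909586.76
B: (65−1)·564.09² = 64·318197.5281 = 20364641.7984
C: (46−1)·470.98² = 45·221822.1604 = 9981997.218
Numerator = 278256225.7764; denominator = Σ(nₕ−1) = 225.
s²ₚ = 278256225.7764/225 = 1236694.337... → 1236694.3.

1236694.3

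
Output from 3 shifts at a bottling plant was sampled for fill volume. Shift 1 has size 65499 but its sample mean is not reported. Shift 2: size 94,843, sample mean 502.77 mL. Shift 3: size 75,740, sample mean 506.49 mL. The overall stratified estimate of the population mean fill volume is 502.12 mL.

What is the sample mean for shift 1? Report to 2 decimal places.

N = 65499 + 94843 + 75740 = 236082.
Overall total = μ·N = 502.12·236082 = 118541493.84.
Subtract the known strata: 94843·502.77 + 75740·506.49 = 86045767.71.
Remaining total for shift 1: 118541493.84 − 86045767.71 = 32495726.13.
Divide by its size: 32495726.13 / 65499 = 496.1255... → 496.13.

496.13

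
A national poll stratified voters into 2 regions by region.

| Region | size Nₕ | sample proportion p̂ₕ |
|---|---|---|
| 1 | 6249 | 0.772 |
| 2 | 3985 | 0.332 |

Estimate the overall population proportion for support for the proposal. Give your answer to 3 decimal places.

N = 6249 + 3985 = 10234.
Overall proportion = Σ (Nₕ/N)·p̂ₕ.
Σ Nₕp̂ₕ = 4824.228 + 1323.02 = 6147.248.
6147.248 / 10234 = 0.60067... → 0.601.

0.601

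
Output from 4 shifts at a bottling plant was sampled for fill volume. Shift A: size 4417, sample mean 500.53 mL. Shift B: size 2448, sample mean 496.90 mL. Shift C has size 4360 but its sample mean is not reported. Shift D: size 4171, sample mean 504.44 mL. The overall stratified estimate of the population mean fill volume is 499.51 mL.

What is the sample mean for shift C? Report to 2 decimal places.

495.23

Σ Nₕx̄ₕ = N·μ, so 4360·x̄_C = 15396·499.51 − (4417·500.53 + 2448·496.90 + 4171·504.44).
= 7690455.96 − 5531271.45 = 2159184.51.
x̄_C = 2159184.51 / 4360 = 495.2258... → 495.23.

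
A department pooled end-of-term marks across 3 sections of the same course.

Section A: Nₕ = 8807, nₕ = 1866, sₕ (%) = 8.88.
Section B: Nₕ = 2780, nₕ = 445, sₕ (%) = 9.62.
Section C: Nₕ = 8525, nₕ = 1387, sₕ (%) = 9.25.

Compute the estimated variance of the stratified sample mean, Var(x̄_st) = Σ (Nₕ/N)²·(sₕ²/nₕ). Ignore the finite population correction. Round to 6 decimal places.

0.023160

N = 20112. Term for each stratum: Wₕ²sₕ²/nₕ.
Var(x̄_st) = 0.008103260 + 0.003973463 + 0.011083713 = 0.023160436 → 0.023160.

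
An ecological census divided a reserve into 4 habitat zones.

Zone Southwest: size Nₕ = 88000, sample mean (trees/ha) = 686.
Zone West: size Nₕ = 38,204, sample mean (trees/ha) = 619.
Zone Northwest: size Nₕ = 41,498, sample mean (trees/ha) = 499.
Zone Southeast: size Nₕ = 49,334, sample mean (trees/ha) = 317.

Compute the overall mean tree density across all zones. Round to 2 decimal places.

x̄_st = (Σ Nₕx̄ₕ) / (Σ Nₕ) = (88000·686 + 38204·619 + 41498·499 + 49334·317) / 217036
= 120362656 / 217036 = 554.5746... → 554.57.

554.57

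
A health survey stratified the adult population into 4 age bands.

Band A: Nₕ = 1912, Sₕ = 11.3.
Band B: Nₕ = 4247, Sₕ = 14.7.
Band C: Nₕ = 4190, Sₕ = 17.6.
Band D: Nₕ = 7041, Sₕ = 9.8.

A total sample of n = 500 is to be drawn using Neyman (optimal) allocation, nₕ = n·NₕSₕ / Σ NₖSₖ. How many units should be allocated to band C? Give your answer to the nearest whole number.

163

A: NₕSₕ = 1912·11.3 = 21605.6
B: NₕSₕ = 4247·14.7 = 62430.9
C: NₕSₕ = 4190·17.6 = 73744
D: NₕSₕ = 7041·9.8 = 69001.8
Σ NₕSₕ = 226782.3.
n_C = 500·73744/226782.3 = 162.588... → 163.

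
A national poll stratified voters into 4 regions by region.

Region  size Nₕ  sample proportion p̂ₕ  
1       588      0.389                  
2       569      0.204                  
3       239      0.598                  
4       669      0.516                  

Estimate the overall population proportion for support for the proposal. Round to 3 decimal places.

0.403

Wₕ = Nₕ/N with N = 2065: 0.2847, 0.2755, 0.1157, 0.3240.
p̂_st = 0.2847·0.389 + 0.2755·0.204 + 0.1157·0.598 + 0.3240·0.516 ≈ 0.40336... → 0.403.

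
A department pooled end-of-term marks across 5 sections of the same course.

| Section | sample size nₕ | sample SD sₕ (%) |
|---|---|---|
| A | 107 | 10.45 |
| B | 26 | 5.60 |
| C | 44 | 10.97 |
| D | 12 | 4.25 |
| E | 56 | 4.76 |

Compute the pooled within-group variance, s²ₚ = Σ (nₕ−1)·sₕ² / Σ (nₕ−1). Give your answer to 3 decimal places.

A: (107−1)·10.45² = 106·109.2025 = 11575.465
B: (26−1)·5.60² = 25·31.36 = 784
C: (44−1)·10.97² = 43·120.3409 = 5174.6587
D: (12−1)·4.25² = 11·18.0625 = 198.6875
E: (56−1)·4.76² = 55·22.6576 = 1246.168
Numerator = 18978.9792; denominator = Σ(nₕ−1) = 240.
s²ₚ = 18978.9792/240 = 79.07908 → 79.079.

79.079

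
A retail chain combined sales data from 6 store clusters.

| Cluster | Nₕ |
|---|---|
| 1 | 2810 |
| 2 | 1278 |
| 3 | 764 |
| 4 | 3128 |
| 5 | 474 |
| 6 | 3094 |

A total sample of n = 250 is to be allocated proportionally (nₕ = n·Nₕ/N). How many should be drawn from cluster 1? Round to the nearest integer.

Share of cluster 1 = 2810/11548 = 0.24333.
Allocate 250 × 0.24333 = 60.833... → 61.

61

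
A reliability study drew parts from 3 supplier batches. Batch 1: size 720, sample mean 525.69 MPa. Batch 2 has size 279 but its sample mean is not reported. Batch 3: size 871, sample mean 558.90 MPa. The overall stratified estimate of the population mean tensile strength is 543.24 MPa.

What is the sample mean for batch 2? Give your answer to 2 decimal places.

N = 720 + 279 + 871 = 1870.
Overall total = μ·N = 543.24·1870 = 1015858.8.
Subtract the known strata: 720·525.69 + 871·558.90 = 865298.7.
Remaining total for batch 2: 1015858.8 − 865298.7 = 150560.1.
Divide by its size: 150560.1 / 279 = 539.6419... → 539.64.

539.64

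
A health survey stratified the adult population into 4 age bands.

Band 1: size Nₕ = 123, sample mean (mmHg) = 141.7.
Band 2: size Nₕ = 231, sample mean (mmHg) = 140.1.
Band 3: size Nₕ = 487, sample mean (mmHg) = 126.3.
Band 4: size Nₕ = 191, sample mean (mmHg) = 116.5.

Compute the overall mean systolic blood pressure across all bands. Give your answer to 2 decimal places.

N = 123 + 231 + 487 + 191 = 1032.
Overall mean = Σ (Nₕ/N)·x̄ₕ — weight by population share, not a simple average.
Σ Nₕx̄ₕ = 123·141.7 + 231·140.1 + 487·126.3 + 191·116.5 = 17429.1 + 32363.1 + 61508.1 + 22251.5 = 133551.8.
Divide by N: 133551.8 / 1032 = 129.4107... → 129.41.

129.41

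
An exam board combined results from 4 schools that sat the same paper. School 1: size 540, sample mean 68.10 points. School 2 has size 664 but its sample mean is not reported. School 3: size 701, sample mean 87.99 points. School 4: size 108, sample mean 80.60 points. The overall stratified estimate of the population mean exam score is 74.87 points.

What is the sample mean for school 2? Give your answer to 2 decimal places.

Σ Nₕx̄ₕ = N·μ, so 664·x̄_2 = 2013·74.87 − (540·68.10 + 701·87.99 + 108·80.60).
= 150713.31 − 107159.79 = 43553.52.
x̄_2 = 43553.52 / 664 = 65.5927... → 65.59.

65.59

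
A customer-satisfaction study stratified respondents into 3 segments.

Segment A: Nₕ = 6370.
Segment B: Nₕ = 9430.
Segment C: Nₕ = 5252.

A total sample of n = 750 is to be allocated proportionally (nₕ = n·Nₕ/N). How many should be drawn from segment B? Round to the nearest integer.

Share of segment B = 9430/21052 = 0.44794.
Allocate 750 × 0.44794 = 335.954... → 336.

336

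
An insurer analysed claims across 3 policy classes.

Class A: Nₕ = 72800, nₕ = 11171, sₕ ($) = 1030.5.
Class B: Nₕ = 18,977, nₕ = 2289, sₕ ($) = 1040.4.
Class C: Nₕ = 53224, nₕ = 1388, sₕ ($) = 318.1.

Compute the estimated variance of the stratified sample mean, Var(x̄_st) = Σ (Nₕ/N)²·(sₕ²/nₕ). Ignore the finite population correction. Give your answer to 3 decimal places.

N = 145001; Wₕ = Nₕ/N.
class A: (72800/145001)²·1030.5²/11171 = 23.962091
class B: (18977/145001)²·1040.4²/2289 = 8.099683
class C: (53224/145001)²·318.1²/1388 = 9.822248
Sum = 41.884021 → 41.884.

41.884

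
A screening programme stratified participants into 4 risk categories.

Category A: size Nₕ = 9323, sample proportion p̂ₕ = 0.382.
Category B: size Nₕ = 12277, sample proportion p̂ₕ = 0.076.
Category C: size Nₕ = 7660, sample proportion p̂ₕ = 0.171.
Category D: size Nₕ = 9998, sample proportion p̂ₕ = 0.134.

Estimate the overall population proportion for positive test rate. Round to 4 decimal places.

N = 9323 + 12277 + 7660 + 9998 = 39258.
Overall proportion = Σ (Nₕ/N)·p̂ₕ.
Σ Nₕp̂ₕ = 3561.386 + 933.052 + 1309.86 + 1339.732 = 7144.03.
7144.03 / 39258 = 0.181976... → 0.1820.

0.1820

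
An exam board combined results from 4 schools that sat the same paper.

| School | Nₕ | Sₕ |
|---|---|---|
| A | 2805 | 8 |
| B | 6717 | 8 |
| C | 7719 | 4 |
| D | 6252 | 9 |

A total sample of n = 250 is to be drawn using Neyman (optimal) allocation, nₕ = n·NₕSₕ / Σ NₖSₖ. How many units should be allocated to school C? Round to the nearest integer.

Σ NₕSₕ = 2805·8 + 6717·8 + 7719·4 + 6252·9 = 163320.
Share for C: 30876/163320 = 0.18905.
n_C = 250 × 0.18905 = 47.263... → 47.

47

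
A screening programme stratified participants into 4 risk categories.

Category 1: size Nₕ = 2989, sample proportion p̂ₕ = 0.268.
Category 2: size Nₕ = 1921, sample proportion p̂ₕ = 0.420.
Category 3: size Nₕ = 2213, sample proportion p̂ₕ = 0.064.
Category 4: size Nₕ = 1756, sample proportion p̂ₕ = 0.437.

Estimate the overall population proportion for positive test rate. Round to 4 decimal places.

0.2835

Wₕ = Nₕ/N with N = 8879: 0.3366, 0.2164, 0.2492, 0.1978.
p̂_st = 0.3366·0.268 + 0.2164·0.420 + 0.2492·0.064 + 0.1978·0.437 ≈ 0.283464... → 0.2835.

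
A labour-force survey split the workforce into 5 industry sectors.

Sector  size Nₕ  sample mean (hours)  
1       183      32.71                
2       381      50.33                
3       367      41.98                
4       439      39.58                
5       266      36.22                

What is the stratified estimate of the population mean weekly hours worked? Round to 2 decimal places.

N = 1636; weights Wₕ = Nₕ/N = (0.1119, 0.2329, 0.2243, 0.2683, 0.1626).
x̄_st = Σ Wₕ·x̄ₕ = 0.1119·32.71 + 0.2329·50.33 + 0.2243·41.98 + 0.2683·39.58 + 0.1626·36.22 ≈ 41.3071...
→ 41.31.

41.31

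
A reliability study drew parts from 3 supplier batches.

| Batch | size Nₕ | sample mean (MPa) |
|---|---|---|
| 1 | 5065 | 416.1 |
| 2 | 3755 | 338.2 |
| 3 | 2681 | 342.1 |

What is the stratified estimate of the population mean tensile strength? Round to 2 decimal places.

N = 5065 + 3755 + 2681 = 11501.
Overall mean = Σ (Nₕ/N)·x̄ₕ — weight by population share, not a simple average.
Σ Nₕx̄ₕ = 5065·416.1 + 3755·338.2 + 2681·342.1 = 2107546.5 + 1269941 + 917170.1 = 4294657.6.
Divide by N: 4294657.6 / 11501 = 373.4160... → 373.42.

373.42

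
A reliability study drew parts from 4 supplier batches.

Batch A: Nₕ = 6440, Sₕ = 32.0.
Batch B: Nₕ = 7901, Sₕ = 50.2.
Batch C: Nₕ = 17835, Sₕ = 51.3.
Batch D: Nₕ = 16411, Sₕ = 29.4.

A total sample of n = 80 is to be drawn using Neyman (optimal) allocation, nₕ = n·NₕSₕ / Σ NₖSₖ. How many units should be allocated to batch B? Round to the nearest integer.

Σ NₕSₕ = 6440·32.0 + 7901·50.2 + 17835·51.3 + 16411·29.4 = 2000129.1.
Share for B: 396630.2/2000129.1 = 0.19830.
n_B = 80 × 0.19830 = 15.864... → 16.

16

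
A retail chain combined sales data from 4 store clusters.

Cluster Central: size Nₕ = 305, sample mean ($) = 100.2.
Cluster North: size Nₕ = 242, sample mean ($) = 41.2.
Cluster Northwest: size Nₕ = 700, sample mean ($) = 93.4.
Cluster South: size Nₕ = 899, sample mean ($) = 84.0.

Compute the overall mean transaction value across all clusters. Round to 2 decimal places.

N = 2146; weights Wₕ = Nₕ/N = (0.1421, 0.1128, 0.3262, 0.4189).
x̄_st = Σ Wₕ·x̄ₕ = 0.1421·100.2 + 0.1128·41.2 + 0.3262·93.4 + 0.4189·84.0 ≈ 84.5421...
→ 84.54.

84.54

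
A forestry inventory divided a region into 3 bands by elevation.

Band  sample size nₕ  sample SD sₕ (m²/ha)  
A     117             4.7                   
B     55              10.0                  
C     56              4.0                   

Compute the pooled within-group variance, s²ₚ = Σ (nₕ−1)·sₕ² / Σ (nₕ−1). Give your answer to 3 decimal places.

39.300

Degrees of freedom: 116 + 54 + 55 = 225.
Σ(nₕ−1)sₕ² = 116·22.09 + 54·100 + 55·16 = 8842.44.
s²ₚ = 8842.44 / 225 = 39.29973... → 39.300.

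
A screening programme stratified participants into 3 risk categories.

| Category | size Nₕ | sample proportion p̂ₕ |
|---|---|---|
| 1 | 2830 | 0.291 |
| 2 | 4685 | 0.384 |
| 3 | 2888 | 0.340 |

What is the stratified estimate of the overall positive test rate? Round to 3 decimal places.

0.346

Wₕ = Nₕ/N with N = 10403: 0.2720, 0.4504, 0.2776.
p̂_st = 0.2720·0.291 + 0.4504·0.384 + 0.2776·0.340 ≈ 0.34649... → 0.346.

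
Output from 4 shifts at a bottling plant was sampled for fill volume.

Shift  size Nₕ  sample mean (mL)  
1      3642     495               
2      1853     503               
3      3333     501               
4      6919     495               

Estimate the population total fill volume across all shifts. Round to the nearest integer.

7829587

1: 3642·495 = 1802790
2: 1853·503 = 932059
3: 3333·501 = 1669833
4: 6919·495 = 3424905
τ̂ = Σ Nₕx̄ₕ = 7829587.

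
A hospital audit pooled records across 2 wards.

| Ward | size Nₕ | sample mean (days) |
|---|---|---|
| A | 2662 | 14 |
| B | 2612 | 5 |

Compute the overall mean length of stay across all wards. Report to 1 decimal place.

9.5

N = 2662 + 2612 = 5274.
Overall mean = Σ (Nₕ/N)·x̄ₕ — weight by population share, not a simple average.
Σ Nₕx̄ₕ = 2662·14 + 2612·5 = 37268 + 13060 = 50328.
Divide by N: 50328 / 5274 = 9.543... → 9.5.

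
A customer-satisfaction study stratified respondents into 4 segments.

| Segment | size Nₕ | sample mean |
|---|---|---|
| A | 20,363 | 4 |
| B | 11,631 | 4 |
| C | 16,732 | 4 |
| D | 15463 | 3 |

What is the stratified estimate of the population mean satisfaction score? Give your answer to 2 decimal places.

3.76

x̄_st = (Σ Nₕx̄ₕ) / (Σ Nₕ) = (20363·4 + 11631·4 + 16732·4 + 15463·3) / 64189
= 241293 / 64189 = 3.7591... → 3.76.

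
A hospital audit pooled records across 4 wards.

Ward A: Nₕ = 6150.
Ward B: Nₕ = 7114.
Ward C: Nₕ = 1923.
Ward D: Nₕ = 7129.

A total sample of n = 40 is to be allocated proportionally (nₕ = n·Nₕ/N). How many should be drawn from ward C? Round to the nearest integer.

Share of ward C = 1923/22316 = 0.08617.
Allocate 40 × 0.08617 = 3.447... → 3.

3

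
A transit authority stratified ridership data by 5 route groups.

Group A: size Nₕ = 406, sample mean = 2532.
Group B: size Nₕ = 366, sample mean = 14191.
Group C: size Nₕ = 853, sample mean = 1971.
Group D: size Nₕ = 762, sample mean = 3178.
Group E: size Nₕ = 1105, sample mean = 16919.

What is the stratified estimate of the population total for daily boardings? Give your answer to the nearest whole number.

29020292

A: 406·2532 = 1027992
B: 366·14191 = 5193906
C: 853·1971 = 1681263
D: 762·3178 = 2421636
E: 1105·16919 = 18695495
τ̂ = Σ Nₕx̄ₕ = 29020292.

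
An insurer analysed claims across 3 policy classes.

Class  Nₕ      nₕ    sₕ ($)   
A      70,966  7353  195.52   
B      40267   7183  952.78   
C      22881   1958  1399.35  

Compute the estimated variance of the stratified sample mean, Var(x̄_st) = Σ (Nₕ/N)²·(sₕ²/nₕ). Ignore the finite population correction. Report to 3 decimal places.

N = 134114. Term for each stratum: Wₕ²sₕ²/nₕ.
Var(x̄_st) = 1.455694 + 11.392780 + 29.109972 = 41.958447 → 41.958.

41.958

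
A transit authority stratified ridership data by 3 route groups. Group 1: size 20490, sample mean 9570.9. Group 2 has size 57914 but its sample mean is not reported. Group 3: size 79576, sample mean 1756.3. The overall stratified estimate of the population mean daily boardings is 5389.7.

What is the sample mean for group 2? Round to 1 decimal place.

8902.8

N = 20490 + 57914 + 79576 = 157980.
Overall total = μ·N = 5389.7·157980 = 851464806.
Subtract the known strata: 20490·9570.9 + 79576·1756.3 = 335867069.8.
Remaining total for group 2: 851464806 − 335867069.8 = 515597736.2.
Divide by its size: 515597736.2 / 57914 = 8902.817... → 8902.8.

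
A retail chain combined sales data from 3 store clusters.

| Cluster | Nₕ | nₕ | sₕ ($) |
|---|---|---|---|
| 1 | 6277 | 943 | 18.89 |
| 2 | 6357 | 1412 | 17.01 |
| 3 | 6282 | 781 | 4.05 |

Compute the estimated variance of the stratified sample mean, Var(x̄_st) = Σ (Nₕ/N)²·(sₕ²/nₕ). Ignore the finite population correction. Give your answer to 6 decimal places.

0.067127

N = 18916; Wₕ = Nₕ/N.
cluster 1: (6277/18916)²·18.89²/943 = 0.041667541
cluster 2: (6357/18916)²·17.01²/1412 = 0.023143005
cluster 3: (6282/18916)²·4.05²/781 = 0.002316308
Sum = 0.067126853 → 0.067127.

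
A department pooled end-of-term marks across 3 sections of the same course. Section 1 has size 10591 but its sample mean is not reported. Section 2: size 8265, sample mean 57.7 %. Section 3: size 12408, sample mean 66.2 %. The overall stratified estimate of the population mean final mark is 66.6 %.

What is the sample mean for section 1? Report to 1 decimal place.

Σ Nₕx̄ₕ = N·μ, so 10591·x̄_1 = 31264·66.6 − (8265·57.7 + 12408·66.2).
= 2082182.4 − 1298300.1 = 783882.3.
x̄_1 = 783882.3 / 10591 = 74.014... → 74.0.

74.0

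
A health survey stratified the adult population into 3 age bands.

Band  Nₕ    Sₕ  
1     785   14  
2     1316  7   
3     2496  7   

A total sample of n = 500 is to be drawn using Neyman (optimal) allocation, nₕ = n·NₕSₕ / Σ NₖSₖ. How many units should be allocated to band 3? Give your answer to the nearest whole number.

Σ NₕSₕ = 785·14 + 1316·7 + 2496·7 = 37674.
Share for 3: 17472/37674 = 0.46377.
n_3 = 500 × 0.46377 = 231.884... → 232.

232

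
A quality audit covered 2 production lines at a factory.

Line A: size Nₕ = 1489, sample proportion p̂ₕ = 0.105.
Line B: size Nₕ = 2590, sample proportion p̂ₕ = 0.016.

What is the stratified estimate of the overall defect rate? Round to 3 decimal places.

Wₕ = Nₕ/N with N = 4079: 0.3650, 0.6350.
p̂_st = 0.3650·0.105 + 0.6350·0.016 ≈ 0.04849... → 0.048.

0.048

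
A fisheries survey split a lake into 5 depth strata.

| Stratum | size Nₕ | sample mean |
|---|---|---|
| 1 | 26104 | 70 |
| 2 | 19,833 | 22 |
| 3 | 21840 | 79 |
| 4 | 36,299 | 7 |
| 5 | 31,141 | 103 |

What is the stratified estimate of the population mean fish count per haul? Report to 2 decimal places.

x̄_st = (Σ Nₕx̄ₕ) / (Σ Nₕ) = (26104·70 + 19833·22 + 21840·79 + 36299·7 + 31141·103) / 135217
= 7450582 / 135217 = 55.1009... → 55.10.

55.10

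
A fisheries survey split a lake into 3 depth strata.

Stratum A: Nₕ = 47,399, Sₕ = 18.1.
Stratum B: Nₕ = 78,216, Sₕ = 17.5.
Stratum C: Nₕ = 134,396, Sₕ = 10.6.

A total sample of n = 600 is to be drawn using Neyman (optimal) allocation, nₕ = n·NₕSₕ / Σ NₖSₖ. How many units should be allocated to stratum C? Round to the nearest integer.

234

Σ NₕSₕ = 47399·18.1 + 78216·17.5 + 134396·10.6 = 3651299.5.
Share for C: 1424597.6/3651299.5 = 0.39016.
n_C = 600 × 0.39016 = 234.097... → 234.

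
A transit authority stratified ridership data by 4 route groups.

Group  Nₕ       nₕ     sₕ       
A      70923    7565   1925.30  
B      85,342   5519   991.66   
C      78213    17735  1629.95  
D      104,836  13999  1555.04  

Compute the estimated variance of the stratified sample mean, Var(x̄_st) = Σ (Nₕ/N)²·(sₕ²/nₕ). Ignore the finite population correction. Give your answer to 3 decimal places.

57.127

N = 339314; Wₕ = Nₕ/N.
group A: (70923/339314)²·1925.30²/7565 = 21.407134
group B: (85342/339314)²·991.66²/5519 = 11.271644
group C: (78213/339314)²·1629.95²/17735 = 7.959242
group D: (104836/339314)²·1555.04²/13999 = 16.489346
Sum = 57.127367 → 57.127.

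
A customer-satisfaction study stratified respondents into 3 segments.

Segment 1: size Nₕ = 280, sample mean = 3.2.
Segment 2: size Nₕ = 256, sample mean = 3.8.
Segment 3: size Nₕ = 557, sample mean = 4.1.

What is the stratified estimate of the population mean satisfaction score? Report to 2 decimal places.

x̄_st = (Σ Nₕx̄ₕ) / (Σ Nₕ) = (280·3.2 + 256·3.8 + 557·4.1) / 1093
= 4152.5 / 1093 = 3.7992... → 3.80.

3.80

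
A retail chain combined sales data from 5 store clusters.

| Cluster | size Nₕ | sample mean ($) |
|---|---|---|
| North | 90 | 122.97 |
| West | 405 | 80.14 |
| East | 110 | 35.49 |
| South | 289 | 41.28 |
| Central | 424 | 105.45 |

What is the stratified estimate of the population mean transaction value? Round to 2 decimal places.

78.96

N = 1318; weights Wₕ = Nₕ/N = (0.0683, 0.3073, 0.0835, 0.2193, 0.3217).
x̄_st = Σ Wₕ·x̄ₕ = 0.0683·122.97 + 0.3073·80.14 + 0.0835·35.49 + 0.2193·41.28 + 0.3217·105.45 ≈ 78.9595...
→ 78.96.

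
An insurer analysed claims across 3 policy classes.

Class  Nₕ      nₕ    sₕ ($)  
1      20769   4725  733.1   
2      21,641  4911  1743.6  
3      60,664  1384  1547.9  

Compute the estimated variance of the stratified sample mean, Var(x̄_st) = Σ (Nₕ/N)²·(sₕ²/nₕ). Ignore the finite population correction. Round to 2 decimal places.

N = 103074. Term for each stratum: Wₕ²sₕ²/nₕ.
Var(x̄_st) = 4.61804 + 27.28853 + 599.67168 = 631.57825 → 631.58.

631.58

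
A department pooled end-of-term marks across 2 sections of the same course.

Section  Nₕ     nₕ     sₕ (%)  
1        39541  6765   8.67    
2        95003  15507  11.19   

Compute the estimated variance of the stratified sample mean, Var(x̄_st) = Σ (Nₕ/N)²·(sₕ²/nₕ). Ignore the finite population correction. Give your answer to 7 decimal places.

0.0049857

N = 134544; Wₕ = Nₕ/N.
section 1: (39541/134544)²·8.67²/6765 = 0.0009597034
section 2: (95003/134544)²·11.19²/15507 = 0.0040260425
Sum = 0.0049857459 → 0.0049857.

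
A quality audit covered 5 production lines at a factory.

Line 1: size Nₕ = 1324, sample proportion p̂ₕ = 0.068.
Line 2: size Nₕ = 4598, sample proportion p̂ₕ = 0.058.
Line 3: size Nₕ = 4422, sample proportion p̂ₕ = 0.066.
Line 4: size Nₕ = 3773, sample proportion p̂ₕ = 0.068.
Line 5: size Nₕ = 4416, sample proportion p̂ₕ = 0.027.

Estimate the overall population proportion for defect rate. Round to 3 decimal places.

N = 1324 + 4598 + 4422 + 3773 + 4416 = 18533.
Overall proportion = Σ (Nₕ/N)·p̂ₕ.
Σ Nₕp̂ₕ = 90.032 + 266.684 + 291.852 + 256.564 + 119.232 = 1024.364.
1024.364 / 18533 = 0.05527... → 0.055.

0.055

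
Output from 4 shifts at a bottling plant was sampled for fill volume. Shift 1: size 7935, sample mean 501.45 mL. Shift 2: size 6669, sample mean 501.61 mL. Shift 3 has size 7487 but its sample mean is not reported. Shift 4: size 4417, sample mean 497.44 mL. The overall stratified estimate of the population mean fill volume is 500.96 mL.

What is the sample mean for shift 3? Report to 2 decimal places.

501.94

N = 7935 + 6669 + 7487 + 4417 = 26508.
Overall total = μ·N = 500.96·26508 = 13279447.68.
Subtract the known strata: 7935·501.45 + 6669·501.61 + 4417·497.44 = 9521435.32.
Remaining total for shift 3: 13279447.68 − 9521435.32 = 3758012.36.
Divide by its size: 3758012.36 / 7487 = 501.9383... → 501.94.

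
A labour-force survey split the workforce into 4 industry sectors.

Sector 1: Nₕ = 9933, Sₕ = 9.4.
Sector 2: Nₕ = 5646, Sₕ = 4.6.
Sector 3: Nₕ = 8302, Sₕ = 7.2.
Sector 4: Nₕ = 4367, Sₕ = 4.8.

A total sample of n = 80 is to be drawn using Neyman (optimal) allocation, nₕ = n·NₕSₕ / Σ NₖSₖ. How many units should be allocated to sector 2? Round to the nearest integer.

10

Σ NₕSₕ = 9933·9.4 + 5646·4.6 + 8302·7.2 + 4367·4.8 = 200077.8.
Share for 2: 25971.6/200077.8 = 0.12981.
n_2 = 80 × 0.12981 = 10.385... → 10.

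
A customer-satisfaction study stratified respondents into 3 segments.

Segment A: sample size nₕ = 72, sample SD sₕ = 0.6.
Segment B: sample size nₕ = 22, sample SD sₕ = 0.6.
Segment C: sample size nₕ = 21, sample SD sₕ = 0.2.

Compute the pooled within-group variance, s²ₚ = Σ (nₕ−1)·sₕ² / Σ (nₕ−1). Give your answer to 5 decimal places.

A: (72−1)·0.6² = 71·0.36 = 25.56
B: (22−1)·0.6² = 21·0.36 = 7.56
C: (21−1)·0.2² = 20·0.04 = 0.8
Numerator = 33.92; denominator = Σ(nₕ−1) = 112.
s²ₚ = 33.92/112 = 0.3028571... → 0.30286.

0.30286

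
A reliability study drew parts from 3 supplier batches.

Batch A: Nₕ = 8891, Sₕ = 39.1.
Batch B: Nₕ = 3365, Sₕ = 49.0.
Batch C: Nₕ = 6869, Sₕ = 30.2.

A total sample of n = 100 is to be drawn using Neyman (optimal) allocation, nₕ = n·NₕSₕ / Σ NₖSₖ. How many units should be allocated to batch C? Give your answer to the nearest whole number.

29

Σ NₕSₕ = 8891·39.1 + 3365·49.0 + 6869·30.2 = 719966.9.
Share for C: 207443.8/719966.9 = 0.28813.
n_C = 100 × 0.28813 = 28.813... → 29.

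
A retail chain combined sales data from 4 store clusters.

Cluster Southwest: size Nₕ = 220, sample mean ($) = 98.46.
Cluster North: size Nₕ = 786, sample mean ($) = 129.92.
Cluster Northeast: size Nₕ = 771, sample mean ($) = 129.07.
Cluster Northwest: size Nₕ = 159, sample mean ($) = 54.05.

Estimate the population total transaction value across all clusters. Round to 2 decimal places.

Southwest: 220·98.46 = 21661.2
North: 786·129.92 = 102117.12
Northeast: 771·129.07 = 99512.97
Northwest: 159·54.05 = 8593.95
τ̂ = Σ Nₕx̄ₕ = 231885.24.

231885.24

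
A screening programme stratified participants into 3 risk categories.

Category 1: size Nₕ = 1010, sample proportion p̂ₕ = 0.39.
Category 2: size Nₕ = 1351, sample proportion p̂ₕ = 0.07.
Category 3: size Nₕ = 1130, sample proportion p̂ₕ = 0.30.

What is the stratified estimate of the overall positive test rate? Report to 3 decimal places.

0.237

N = 1010 + 1351 + 1130 = 3491.
Overall proportion = Σ (Nₕ/N)·p̂ₕ.
Σ Nₕp̂ₕ = 393.9 + 94.57 + 339 = 827.47.
827.47 / 3491 = 0.23703... → 0.237.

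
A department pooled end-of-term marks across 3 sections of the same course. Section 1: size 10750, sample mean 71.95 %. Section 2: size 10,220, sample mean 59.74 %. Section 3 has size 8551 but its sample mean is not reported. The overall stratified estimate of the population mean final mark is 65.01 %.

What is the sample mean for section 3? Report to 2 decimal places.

62.58

Σ Nₕx̄ₕ = N·μ, so 8551·x̄_3 = 29521·65.01 − (10750·71.95 + 10220·59.74).
= 1919160.21 − 1384005.3 = 535154.91.
x̄_3 = 535154.91 / 8551 = 62.5839... → 62.58.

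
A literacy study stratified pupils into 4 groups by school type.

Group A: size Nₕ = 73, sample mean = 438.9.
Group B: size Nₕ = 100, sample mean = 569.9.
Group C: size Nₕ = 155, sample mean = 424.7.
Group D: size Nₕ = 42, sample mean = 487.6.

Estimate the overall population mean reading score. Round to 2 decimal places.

x̄_st = (Σ Nₕx̄ₕ) / (Σ Nₕ) = (73·438.9 + 100·569.9 + 155·424.7 + 42·487.6) / 370
= 175337.4 / 370 = 473.8849... → 473.88.

473.88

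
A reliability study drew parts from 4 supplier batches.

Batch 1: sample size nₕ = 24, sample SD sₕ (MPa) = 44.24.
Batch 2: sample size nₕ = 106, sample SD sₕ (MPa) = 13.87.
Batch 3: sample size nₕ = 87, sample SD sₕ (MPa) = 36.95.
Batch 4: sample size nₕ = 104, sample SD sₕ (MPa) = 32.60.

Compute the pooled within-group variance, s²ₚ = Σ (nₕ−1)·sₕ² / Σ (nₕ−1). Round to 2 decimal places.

Degrees of freedom: 23 + 105 + 86 + 103 = 317.
Σ(nₕ−1)sₕ² = 23·1957.1776 + 105·192.3769 + 86·1365.3025 + 103·1062.76 = 292094.9543.
s²ₚ = 292094.9543 / 317 = 921.4352... → 921.44.

921.44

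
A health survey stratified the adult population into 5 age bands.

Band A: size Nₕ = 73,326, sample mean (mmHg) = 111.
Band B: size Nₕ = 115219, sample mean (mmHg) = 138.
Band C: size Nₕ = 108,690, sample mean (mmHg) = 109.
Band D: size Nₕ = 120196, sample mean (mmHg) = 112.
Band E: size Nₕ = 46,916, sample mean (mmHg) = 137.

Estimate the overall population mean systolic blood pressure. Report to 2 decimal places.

x̄_st = (Σ Nₕx̄ₕ) / (Σ Nₕ) = (73326·111 + 115219·138 + 108690·109 + 120196·112 + 46916·137) / 464347
= 55776062 / 464347 = 120.1172... → 120.12.

120.12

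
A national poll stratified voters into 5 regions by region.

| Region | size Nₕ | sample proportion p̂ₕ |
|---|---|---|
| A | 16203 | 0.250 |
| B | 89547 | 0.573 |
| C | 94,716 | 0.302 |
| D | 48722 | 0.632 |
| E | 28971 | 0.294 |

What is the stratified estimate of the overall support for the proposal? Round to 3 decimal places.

0.443

N = 16203 + 89547 + 94716 + 48722 + 28971 = 278159.
Overall proportion = Σ (Nₕ/N)·p̂ₕ.
Σ Nₕp̂ₕ = 4050.75 + 51310.431 + 28604.232 + 30792.304 + 8517.474 = 123275.191.
123275.191 / 278159 = 0.44318... → 0.443.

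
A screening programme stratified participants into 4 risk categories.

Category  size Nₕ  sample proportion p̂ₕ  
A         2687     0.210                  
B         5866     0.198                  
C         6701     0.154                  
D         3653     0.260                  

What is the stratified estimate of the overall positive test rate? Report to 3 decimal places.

0.196

Wₕ = Nₕ/N with N = 18907: 0.1421, 0.3103, 0.3544, 0.1932.
p̂_st = 0.1421·0.210 + 0.3103·0.198 + 0.3544·0.154 + 0.1932·0.260 ≈ 0.19609... → 0.196.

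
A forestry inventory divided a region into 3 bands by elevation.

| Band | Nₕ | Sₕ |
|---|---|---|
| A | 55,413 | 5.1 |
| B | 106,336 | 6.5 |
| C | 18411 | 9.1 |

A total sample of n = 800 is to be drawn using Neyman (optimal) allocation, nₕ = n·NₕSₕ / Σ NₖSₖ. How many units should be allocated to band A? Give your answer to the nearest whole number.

A: NₕSₕ = 55413·5.1 = 282606.3
B: NₕSₕ = 106336·6.5 = 691184
C: NₕSₕ = 18411·9.1 = 167540.1
Σ NₕSₕ = 1141330.4.
n_A = 800·282606.3/1141330.4 = 198.089... → 198.

198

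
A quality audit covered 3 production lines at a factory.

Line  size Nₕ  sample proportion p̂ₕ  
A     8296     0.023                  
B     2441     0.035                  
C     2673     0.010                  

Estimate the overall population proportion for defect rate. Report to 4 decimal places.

N = 8296 + 2441 + 2673 = 13410.
Overall proportion = Σ (Nₕ/N)·p̂ₕ.
Σ Nₕp̂ₕ = 190.808 + 85.435 + 26.73 = 302.973.
302.973 / 13410 = 0.022593... → 0.0226.

0.0226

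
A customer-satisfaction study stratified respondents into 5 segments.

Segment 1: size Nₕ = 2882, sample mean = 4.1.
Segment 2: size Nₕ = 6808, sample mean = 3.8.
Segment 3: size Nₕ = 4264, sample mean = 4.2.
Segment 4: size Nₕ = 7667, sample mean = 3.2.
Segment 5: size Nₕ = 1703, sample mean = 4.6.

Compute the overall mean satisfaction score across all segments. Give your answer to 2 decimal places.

3.77

N = 23324; weights Wₕ = Nₕ/N = (0.1236, 0.2919, 0.1828, 0.3287, 0.0730).
x̄_st = Σ Wₕ·x̄ₕ = 0.1236·4.1 + 0.2919·3.8 + 0.1828·4.2 + 0.3287·3.2 + 0.0730·4.6 ≈ 3.7714...
→ 3.77.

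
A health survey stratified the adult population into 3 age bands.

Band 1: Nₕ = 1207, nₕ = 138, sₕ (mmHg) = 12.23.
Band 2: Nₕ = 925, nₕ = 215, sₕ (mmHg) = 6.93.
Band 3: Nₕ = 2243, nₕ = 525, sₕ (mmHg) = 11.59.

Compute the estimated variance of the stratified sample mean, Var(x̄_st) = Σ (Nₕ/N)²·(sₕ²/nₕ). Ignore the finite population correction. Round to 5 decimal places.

0.15973

N = 4375; Wₕ = Nₕ/N.
band 1: (1207/4375)²·12.23²/138 = 0.08249588
band 2: (925/4375)²·6.93²/215 = 0.00998517
band 3: (2243/4375)²·11.59²/525 = 0.06725274
Sum = 0.15973379 → 0.15973.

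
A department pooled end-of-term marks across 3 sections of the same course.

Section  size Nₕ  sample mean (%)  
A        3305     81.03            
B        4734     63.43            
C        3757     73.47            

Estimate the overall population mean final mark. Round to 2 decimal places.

N = 11796; weights Wₕ = Nₕ/N = (0.2802, 0.4013, 0.3185).
x̄_st = Σ Wₕ·x̄ₕ = 0.2802·81.03 + 0.4013·63.43 + 0.3185·73.47 ≈ 71.5589...
→ 71.56.

71.56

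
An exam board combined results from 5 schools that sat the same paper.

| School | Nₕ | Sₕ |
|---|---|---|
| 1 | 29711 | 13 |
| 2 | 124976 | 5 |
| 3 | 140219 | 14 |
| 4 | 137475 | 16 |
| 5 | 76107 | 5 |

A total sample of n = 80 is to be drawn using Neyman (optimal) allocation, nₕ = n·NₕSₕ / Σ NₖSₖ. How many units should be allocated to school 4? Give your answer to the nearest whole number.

Σ NₕSₕ = 29711·13 + 124976·5 + 140219·14 + 137475·16 + 76107·5 = 5554324.
Share for 4: 2199600/5554324 = 0.39602.
n_4 = 80 × 0.39602 = 31.681... → 32.

32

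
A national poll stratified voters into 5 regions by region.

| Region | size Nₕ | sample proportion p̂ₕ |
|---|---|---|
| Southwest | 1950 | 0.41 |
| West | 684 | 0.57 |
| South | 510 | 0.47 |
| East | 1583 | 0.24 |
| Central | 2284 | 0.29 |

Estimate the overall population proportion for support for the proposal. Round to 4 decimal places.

0.3525

Wₕ = Nₕ/N with N = 7011: 0.2781, 0.0976, 0.0727, 0.2258, 0.3258.
p̂_st = 0.2781·0.41 + 0.0976·0.57 + 0.0727·0.47 + 0.2258·0.24 + 0.3258·0.29 ≈ 0.352498... → 0.3525.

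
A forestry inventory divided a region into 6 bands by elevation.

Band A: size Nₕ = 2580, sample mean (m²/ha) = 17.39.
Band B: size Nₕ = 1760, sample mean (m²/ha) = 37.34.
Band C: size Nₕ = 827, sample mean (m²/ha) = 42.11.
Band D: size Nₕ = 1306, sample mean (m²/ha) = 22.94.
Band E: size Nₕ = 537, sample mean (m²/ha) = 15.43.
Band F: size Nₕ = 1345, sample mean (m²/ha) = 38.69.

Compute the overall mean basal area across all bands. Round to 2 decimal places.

28.21

N = 8355; weights Wₕ = Nₕ/N = (0.3088, 0.2107, 0.0990, 0.1563, 0.0643, 0.1610).
x̄_st = Σ Wₕ·x̄ₕ = 0.3088·17.39 + 0.2107·37.34 + 0.0990·42.11 + 0.1563·22.94 + 0.0643·15.43 + 0.1610·38.69 ≈ 28.2098...
→ 28.21.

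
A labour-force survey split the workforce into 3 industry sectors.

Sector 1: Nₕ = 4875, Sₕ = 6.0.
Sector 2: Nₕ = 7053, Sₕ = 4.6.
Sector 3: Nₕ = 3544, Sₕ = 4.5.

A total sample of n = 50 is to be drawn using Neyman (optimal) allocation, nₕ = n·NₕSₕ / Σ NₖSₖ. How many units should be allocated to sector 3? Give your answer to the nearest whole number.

Σ NₕSₕ = 4875·6.0 + 7053·4.6 + 3544·4.5 = 77641.8.
Share for 3: 15948/77641.8 = 0.20540.
n_3 = 50 × 0.20540 = 10.270... → 10.

10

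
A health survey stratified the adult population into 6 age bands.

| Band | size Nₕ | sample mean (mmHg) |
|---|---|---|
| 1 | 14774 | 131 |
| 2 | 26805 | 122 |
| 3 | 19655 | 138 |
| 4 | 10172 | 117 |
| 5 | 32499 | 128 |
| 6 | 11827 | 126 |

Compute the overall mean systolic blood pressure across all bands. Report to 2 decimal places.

127.52

x̄_st = (Σ Nₕx̄ₕ) / (Σ Nₕ) = (14774·131 + 26805·122 + 19655·138 + 10172·117 + 32499·128 + 11827·126) / 115732
= 14758192 / 115732 = 127.5204... → 127.52.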